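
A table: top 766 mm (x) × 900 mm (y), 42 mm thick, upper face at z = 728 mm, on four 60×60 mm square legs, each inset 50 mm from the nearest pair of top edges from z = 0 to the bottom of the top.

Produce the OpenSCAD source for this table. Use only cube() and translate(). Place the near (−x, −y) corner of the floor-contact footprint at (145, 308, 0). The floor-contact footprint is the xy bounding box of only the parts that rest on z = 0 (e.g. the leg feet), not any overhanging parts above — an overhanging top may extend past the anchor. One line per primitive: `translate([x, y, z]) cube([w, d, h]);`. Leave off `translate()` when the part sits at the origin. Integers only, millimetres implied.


// leg_h = 728 - 42 = 686
translate([95, 258, 686]) cube([766, 900, 42]);
translate([145, 308, 0]) cube([60, 60, 686]);
translate([751, 308, 0]) cube([60, 60, 686]);
translate([145, 1048, 0]) cube([60, 60, 686]);
translate([751, 1048, 0]) cube([60, 60, 686]);


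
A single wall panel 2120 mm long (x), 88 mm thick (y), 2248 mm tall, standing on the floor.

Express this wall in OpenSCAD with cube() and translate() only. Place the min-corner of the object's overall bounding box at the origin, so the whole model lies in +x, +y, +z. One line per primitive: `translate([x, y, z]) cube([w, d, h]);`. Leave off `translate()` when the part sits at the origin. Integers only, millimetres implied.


cube([2120, 88, 2248]);


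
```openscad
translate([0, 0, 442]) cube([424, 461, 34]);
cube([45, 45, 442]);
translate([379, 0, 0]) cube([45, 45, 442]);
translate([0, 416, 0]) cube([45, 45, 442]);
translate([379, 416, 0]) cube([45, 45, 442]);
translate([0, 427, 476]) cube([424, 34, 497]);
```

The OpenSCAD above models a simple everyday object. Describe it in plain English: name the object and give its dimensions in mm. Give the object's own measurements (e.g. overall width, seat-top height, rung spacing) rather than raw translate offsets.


A chair. The seat is a 424×461×34 mm slab with its top at z = 476 mm, on four 45×45 mm corner legs (flush with the seat edges, standing on z = 0). A flat backrest 34 mm thick, 497 mm tall, spans the full seat width and rises from the seat top along its +y edge, rear face flush with the rear of the seat.


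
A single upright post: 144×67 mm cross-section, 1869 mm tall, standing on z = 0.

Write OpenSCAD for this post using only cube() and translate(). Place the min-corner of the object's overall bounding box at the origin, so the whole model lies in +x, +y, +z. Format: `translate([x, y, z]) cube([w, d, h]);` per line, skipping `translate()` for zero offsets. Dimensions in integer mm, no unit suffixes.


cube([144, 67, 1869]);


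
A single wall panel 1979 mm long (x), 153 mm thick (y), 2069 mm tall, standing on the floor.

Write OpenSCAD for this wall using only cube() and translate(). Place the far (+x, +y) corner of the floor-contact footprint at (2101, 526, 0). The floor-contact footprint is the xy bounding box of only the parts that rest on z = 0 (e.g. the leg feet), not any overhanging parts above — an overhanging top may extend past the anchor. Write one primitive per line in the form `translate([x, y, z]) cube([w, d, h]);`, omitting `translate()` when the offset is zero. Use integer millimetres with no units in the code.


translate([122, 373, 0]) cube([1979, 153, 2069]);


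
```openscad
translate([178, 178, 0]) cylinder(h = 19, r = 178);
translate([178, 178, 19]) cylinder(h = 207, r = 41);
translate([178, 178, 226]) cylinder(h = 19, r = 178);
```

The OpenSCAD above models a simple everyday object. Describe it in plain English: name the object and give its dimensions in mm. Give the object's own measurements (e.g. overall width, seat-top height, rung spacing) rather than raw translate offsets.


A spool: two coaxial disc flanges of radius 178 mm and thickness 19 mm, joined by a core cylinder of radius 41 mm and height 207 mm. The lower flange rests on z = 0 and the three cylinders share a vertical axis.


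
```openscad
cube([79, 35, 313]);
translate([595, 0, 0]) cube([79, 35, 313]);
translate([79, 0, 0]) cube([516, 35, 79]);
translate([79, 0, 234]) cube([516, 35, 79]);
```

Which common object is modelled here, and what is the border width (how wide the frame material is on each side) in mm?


A picture frame. The border width is 79 mm.

Four thin pieces enclosing a rectangular opening — a picture frame. The two full-height stiles are 313 mm tall; the top rail sits at z = 234 and is 79 mm tall, so the border above the opening is 313 − 234 = 79 mm, matching the stile x-width.


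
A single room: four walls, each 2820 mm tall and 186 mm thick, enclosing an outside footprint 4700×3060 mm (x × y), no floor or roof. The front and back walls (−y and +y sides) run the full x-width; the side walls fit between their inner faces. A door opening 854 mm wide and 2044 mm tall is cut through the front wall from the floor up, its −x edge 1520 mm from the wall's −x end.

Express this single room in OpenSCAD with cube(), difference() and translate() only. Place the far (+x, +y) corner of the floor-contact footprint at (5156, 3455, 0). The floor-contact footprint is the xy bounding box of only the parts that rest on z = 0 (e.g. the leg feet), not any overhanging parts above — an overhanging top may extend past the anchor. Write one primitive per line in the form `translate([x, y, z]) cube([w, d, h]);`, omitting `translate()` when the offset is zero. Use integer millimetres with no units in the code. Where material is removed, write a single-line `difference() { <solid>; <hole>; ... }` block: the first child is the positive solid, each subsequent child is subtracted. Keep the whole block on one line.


difference() { translate([456, 395, 0]) cube([4700, 186, 2820]); translate([1976, 395, 0]) cube([854, 186, 2044]); }
translate([456, 3269, 0]) cube([4700, 186, 2820]);
translate([456, 581, 0]) cube([186, 2688, 2820]);
translate([4970, 581, 0]) cube([186, 2688, 2820]);


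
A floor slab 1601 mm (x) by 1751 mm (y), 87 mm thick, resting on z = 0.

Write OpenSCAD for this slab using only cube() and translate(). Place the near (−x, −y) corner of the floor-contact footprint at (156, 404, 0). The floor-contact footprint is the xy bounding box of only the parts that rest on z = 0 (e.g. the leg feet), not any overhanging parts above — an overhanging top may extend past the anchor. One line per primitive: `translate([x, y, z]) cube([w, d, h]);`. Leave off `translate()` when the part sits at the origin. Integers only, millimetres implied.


translate([156, 404, 0]) cube([1601, 1751, 87]);


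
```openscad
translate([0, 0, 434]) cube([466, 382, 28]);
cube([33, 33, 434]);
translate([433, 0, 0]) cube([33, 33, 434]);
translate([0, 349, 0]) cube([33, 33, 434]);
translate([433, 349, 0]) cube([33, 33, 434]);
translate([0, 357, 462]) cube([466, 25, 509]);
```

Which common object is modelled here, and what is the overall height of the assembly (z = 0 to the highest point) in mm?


A chair. The overall height is 971 mm.

A slab on four corner posts with a tall panel at the back — a chair. The seat slab sits at z = 434 with thickness 28, and the 509 mm backrest starts at the seat top, so the overall height is 434 + 28 + 509 = 971 mm.


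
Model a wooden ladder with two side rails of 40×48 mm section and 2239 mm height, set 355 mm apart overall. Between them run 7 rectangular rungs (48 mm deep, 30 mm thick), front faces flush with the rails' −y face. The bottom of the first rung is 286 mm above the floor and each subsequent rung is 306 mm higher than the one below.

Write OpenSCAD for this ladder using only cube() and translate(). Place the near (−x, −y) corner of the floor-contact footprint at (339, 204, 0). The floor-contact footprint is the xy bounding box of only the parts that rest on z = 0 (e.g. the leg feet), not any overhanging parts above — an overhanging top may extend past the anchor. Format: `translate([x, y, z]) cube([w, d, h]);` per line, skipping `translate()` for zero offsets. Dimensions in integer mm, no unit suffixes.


// rung span = 355 - 2*40 = 275
// rung[k] z = 286 + k*306
translate([339, 204, 0]) cube([40, 48, 2239]);
translate([654, 204, 0]) cube([40, 48, 2239]);
translate([379, 204, 286]) cube([275, 48, 30]);
translate([379, 204, 592]) cube([275, 48, 30]);
translate([379, 204, 898]) cube([275, 48, 30]);
translate([379, 204, 1204]) cube([275, 48, 30]);
translate([379, 204, 1510]) cube([275, 48, 30]);
translate([379, 204, 1816]) cube([275, 48, 30]);
translate([379, 204, 2122]) cube([275, 48, 30]);


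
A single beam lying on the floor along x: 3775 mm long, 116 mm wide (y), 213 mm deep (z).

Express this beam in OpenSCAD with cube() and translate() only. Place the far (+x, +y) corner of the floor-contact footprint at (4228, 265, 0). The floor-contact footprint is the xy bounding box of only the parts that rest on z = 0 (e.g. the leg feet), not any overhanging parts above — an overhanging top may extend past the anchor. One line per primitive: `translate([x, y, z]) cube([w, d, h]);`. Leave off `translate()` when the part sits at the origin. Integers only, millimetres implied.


translate([453, 149, 0]) cube([3775, 116, 213]);


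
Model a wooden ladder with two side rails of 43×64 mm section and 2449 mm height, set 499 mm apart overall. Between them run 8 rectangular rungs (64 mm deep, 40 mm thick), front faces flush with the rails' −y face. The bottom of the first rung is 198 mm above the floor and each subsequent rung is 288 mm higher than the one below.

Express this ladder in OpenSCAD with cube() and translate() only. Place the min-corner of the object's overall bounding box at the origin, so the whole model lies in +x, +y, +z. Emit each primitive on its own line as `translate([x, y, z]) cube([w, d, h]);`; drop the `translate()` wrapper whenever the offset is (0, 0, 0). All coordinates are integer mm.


cube([43, 64, 2449]);
translate([456, 0, 0]) cube([43, 64, 2449]);
translate([43, 0, 198]) cube([413, 64, 40]);
translate([43, 0, 486]) cube([413, 64, 40]);
translate([43, 0, 774]) cube([413, 64, 40]);
translate([43, 0, 1062]) cube([413, 64, 40]);
translate([43, 0, 1350]) cube([413, 64, 40]);
translate([43, 0, 1638]) cube([413, 64, 40]);
translate([43, 0, 1926]) cube([413, 64, 40]);
translate([43, 0, 2214]) cube([413, 64, 40]);


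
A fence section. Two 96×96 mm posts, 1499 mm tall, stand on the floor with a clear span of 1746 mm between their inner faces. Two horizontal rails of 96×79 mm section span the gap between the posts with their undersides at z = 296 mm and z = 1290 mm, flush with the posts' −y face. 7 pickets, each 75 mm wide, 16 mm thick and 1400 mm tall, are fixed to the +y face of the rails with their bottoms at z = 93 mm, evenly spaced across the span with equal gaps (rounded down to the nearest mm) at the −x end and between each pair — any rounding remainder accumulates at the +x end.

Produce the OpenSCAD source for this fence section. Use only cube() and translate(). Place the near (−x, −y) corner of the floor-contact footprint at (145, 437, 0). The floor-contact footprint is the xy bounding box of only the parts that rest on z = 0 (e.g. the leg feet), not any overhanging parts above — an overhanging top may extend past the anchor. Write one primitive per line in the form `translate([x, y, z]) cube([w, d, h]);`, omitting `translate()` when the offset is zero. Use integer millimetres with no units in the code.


translate([145, 437, 0]) cube([96, 96, 1499]);
translate([1987, 437, 0]) cube([96, 96, 1499]);
translate([241, 437, 296]) cube([1746, 96, 79]);
translate([241, 437, 1290]) cube([1746, 96, 79]);
translate([393, 533, 93]) cube([75, 16, 1400]);
translate([620, 533, 93]) cube([75, 16, 1400]);
translate([847, 533, 93]) cube([75, 16, 1400]);
translate([1074, 533, 93]) cube([75, 16, 1400]);
translate([1301, 533, 93]) cube([75, 16, 1400]);
translate([1528, 533, 93]) cube([75, 16, 1400]);
translate([1755, 533, 93]) cube([75, 16, 1400]);


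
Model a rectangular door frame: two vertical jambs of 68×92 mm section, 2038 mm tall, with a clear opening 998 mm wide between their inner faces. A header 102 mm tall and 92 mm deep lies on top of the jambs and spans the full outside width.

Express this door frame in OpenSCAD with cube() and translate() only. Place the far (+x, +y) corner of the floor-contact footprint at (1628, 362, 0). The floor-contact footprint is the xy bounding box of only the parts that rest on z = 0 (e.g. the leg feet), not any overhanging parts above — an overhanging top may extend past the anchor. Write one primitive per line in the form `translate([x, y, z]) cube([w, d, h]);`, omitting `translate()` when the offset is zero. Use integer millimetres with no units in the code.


translate([494, 270, 0]) cube([68, 92, 2038]);
translate([1560, 270, 0]) cube([68, 92, 2038]);
translate([494, 270, 2038]) cube([1134, 92, 102]);


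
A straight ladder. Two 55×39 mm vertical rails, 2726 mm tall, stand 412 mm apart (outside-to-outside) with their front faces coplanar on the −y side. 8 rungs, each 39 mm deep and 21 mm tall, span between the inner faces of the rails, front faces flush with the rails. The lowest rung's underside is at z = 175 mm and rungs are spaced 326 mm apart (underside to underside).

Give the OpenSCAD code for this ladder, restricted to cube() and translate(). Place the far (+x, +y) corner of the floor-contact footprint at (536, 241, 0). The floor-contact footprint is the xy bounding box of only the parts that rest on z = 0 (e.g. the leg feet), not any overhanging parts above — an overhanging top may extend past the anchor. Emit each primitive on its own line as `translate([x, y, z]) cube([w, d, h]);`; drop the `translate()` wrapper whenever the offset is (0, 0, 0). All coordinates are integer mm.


translate([124, 202, 0]) cube([55, 39, 2726]);
translate([481, 202, 0]) cube([55, 39, 2726]);
translate([179, 202, 175]) cube([302, 39, 21]);
translate([179, 202, 501]) cube([302, 39, 21]);
translate([179, 202, 827]) cube([302, 39, 21]);
translate([179, 202, 1153]) cube([302, 39, 21]);
translate([179, 202, 1479]) cube([302, 39, 21]);
translate([179, 202, 1805]) cube([302, 39, 21]);
translate([179, 202, 2131]) cube([302, 39, 21]);
translate([179, 202, 2457]) cube([302, 39, 21]);


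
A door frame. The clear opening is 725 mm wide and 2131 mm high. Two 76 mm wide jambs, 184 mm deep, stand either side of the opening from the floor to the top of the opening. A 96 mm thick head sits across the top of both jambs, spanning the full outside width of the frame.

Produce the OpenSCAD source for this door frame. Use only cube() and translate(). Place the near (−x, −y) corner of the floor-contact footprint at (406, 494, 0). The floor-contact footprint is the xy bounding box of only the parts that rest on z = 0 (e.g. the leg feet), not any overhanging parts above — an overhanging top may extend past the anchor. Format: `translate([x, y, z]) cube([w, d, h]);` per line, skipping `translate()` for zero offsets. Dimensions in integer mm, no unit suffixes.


translate([406, 494, 0]) cube([76, 184, 2131]);
translate([1207, 494, 0]) cube([76, 184, 2131]);
translate([406, 494, 2131]) cube([877, 184, 96]);


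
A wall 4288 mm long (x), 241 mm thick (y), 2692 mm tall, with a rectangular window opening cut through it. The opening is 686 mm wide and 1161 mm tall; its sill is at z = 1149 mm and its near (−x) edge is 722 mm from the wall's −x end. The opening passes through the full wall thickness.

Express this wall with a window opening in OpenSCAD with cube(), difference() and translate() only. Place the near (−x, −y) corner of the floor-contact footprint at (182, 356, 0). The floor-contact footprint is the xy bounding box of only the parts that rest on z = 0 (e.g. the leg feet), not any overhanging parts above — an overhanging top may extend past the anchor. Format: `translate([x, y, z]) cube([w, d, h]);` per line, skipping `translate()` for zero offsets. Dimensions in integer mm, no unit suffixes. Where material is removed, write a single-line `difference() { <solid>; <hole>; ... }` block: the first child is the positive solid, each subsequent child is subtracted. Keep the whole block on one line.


difference() { translate([182, 356, 0]) cube([4288, 241, 2692]); translate([904, 356, 1149]) cube([686, 241, 1161]); }


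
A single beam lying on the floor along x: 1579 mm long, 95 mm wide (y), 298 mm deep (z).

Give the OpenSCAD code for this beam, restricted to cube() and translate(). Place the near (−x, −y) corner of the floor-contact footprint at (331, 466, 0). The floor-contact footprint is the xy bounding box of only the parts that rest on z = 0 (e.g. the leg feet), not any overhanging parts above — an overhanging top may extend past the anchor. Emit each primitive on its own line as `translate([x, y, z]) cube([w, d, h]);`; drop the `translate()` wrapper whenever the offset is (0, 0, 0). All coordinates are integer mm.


translate([331, 466, 0]) cube([1579, 95, 298]);


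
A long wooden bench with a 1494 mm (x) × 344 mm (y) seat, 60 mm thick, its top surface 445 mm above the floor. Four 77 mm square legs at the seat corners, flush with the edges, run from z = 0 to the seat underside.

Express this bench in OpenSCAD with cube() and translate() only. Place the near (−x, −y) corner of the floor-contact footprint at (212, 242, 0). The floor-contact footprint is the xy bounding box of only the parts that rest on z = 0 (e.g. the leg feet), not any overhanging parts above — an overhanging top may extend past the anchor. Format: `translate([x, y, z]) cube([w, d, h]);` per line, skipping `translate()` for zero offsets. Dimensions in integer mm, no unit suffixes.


translate([212, 242, 385]) cube([1494, 344, 60]);
translate([212, 242, 0]) cube([77, 77, 385]);
translate([212, 509, 0]) cube([77, 77, 385]);
translate([1629, 242, 0]) cube([77, 77, 385]);
translate([1629, 509, 0]) cube([77, 77, 385]);


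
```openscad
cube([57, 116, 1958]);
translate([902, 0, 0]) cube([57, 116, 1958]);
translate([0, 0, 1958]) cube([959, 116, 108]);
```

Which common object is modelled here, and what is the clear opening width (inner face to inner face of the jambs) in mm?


A door frame. The clear opening width is 845 mm.

Two 1958 mm tall posts with a header on top — a door frame. The left jamb is 57 mm wide at x = 0; the right jamb starts at x = 902. The clear opening is 902 − 57 = 845 mm.


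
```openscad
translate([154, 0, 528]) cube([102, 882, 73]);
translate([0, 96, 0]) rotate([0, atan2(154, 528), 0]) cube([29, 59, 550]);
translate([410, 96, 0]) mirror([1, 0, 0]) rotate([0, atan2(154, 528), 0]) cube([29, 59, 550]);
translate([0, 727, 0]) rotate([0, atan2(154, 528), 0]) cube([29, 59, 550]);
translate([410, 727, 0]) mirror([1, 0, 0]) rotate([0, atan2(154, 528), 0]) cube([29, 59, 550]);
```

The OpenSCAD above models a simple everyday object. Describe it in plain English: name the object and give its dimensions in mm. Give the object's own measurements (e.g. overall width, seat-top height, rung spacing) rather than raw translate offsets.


A sawhorse. A 102×882×73 mm beam (x, y, z) sits on two A-frame leg pairs. Each pair is two raked legs of 29×59 mm section (59 mm along y) splaying symmetrically in x. Each leg rises 528 mm vertically over 154 mm of horizontal reach and is 550 mm long along its own axis. Every leg's outer bottom edge rests on the floor and its outer top edge meets a bottom edge of the beam — the left legs (tilting toward +x) meet the beam's −x bottom edge, the right legs (their mirror images, tilting toward −x) meet its +x bottom edge — so the leg tops tuck under the beam, the beam's underside is 528 mm above the floor, and the feet are 410 mm apart outside-to-outside with the beam centred between them. The two leg pairs are set in 96 mm from either end of the beam.


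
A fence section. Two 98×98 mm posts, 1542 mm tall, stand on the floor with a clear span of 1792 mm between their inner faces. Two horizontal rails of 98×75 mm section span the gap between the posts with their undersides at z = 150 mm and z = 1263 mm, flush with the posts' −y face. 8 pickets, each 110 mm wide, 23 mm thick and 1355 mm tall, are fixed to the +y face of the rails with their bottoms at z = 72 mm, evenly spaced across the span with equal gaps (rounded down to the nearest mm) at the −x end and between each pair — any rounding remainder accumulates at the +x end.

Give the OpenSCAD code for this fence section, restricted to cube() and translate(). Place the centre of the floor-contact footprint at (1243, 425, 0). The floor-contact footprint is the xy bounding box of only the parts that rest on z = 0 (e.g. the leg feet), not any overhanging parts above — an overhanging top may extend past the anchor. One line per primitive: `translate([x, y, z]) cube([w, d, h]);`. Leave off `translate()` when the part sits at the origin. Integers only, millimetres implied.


translate([249, 376, 0]) cube([98, 98, 1542]);
translate([2139, 376, 0]) cube([98, 98, 1542]);
translate([347, 376, 150]) cube([1792, 98, 75]);
translate([347, 376, 1263]) cube([1792, 98, 75]);
translate([448, 474, 72]) cube([110, 23, 1355]);
translate([659, 474, 72]) cube([110, 23, 1355]);
translate([870, 474, 72]) cube([110, 23, 1355]);
translate([1081, 474, 72]) cube([110, 23, 1355]);
translate([1292, 474, 72]) cube([110, 23, 1355]);
translate([1503, 474, 72]) cube([110, 23, 1355]);
translate([1714, 474, 72]) cube([110, 23, 1355]);
translate([1925, 474, 72]) cube([110, 23, 1355]);


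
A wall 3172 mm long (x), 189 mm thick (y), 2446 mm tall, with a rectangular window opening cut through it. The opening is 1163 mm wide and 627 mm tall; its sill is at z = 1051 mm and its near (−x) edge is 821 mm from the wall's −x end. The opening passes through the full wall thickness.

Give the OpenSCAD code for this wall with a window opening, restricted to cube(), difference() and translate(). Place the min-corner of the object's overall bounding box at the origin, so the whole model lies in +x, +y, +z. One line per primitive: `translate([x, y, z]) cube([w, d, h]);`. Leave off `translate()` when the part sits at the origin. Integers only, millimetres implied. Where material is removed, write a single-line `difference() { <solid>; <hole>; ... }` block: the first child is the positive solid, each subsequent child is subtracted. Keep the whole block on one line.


difference() { cube([3172, 189, 2446]); translate([821, 0, 1051]) cube([1163, 189, 627]); }


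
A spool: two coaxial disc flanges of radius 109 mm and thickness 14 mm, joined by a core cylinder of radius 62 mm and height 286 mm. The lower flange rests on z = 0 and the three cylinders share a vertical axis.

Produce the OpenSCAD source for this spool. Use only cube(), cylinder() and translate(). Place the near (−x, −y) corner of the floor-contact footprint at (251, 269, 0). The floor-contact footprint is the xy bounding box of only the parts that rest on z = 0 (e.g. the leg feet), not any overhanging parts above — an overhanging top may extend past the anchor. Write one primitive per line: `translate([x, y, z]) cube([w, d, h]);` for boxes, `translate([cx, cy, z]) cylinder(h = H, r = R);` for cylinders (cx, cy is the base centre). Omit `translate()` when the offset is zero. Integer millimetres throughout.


translate([360, 378, 0]) cylinder(h = 14, r = 109);
translate([360, 378, 14]) cylinder(h = 286, r = 62);
translate([360, 378, 300]) cylinder(h = 14, r = 109);


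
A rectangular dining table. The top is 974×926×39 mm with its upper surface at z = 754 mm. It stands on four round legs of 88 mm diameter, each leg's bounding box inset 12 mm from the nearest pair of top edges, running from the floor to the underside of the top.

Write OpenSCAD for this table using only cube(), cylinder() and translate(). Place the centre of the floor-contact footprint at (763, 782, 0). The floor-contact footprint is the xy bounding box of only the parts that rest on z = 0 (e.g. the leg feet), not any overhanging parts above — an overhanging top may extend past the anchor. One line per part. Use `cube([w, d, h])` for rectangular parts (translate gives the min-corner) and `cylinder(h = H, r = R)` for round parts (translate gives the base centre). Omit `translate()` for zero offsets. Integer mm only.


translate([276, 319, 715]) cube([974, 926, 39]);
translate([332, 375, 0]) cylinder(h = 715, r = 44);
translate([1194, 375, 0]) cylinder(h = 715, r = 44);
translate([332, 1189, 0]) cylinder(h = 715, r = 44);
translate([1194, 1189, 0]) cylinder(h = 715, r = 44);


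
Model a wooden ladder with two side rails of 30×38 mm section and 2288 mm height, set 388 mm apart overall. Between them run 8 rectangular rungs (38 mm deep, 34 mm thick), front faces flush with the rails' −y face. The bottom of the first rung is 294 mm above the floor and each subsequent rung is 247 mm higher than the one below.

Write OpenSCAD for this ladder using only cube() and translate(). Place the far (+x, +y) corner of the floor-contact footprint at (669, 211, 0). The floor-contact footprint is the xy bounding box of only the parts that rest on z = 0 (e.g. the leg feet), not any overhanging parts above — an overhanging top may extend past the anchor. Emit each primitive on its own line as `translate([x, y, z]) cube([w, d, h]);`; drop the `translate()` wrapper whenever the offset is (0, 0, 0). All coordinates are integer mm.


translate([281, 173, 0]) cube([30, 38, 2288]);
translate([639, 173, 0]) cube([30, 38, 2288]);
translate([311, 173, 294]) cube([328, 38, 34]);
translate([311, 173, 541]) cube([328, 38, 34]);
translate([311, 173, 788]) cube([328, 38, 34]);
translate([311, 173, 1035]) cube([328, 38, 34]);
translate([311, 173, 1282]) cube([328, 38, 34]);
translate([311, 173, 1529]) cube([328, 38, 34]);
translate([311, 173, 1776]) cube([328, 38, 34]);
translate([311, 173, 2023]) cube([328, 38, 34]);


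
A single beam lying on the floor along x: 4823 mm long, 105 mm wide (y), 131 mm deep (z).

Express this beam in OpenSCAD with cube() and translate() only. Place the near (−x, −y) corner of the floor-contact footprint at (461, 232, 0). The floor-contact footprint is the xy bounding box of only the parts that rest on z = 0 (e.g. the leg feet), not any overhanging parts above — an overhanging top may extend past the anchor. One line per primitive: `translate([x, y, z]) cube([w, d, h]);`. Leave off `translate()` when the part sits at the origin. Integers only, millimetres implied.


translate([461, 232, 0]) cube([4823, 105, 131]);


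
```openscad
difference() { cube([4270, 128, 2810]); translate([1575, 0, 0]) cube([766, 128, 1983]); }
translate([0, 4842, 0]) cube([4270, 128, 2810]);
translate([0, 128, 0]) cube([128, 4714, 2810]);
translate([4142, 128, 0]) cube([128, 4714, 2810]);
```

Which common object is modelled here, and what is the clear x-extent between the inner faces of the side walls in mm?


A single room. The interior width is 4014 mm.

Four walls enclosing a rectangle with a door in the front wall — a room. Outside width 4270 minus two 128 mm walls gives 4014 mm.


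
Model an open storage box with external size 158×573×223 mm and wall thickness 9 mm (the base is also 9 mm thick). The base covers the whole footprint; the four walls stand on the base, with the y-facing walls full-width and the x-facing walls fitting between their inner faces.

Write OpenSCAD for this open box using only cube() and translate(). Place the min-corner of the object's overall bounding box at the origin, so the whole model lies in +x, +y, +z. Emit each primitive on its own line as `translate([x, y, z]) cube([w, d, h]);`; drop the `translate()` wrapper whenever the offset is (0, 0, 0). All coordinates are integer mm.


cube([158, 573, 9]);
translate([0, 0, 9]) cube([158, 9, 214]);
translate([0, 564, 9]) cube([158, 9, 214]);
translate([0, 9, 9]) cube([9, 555, 214]);
translate([149, 9, 9]) cube([9, 555, 214]);


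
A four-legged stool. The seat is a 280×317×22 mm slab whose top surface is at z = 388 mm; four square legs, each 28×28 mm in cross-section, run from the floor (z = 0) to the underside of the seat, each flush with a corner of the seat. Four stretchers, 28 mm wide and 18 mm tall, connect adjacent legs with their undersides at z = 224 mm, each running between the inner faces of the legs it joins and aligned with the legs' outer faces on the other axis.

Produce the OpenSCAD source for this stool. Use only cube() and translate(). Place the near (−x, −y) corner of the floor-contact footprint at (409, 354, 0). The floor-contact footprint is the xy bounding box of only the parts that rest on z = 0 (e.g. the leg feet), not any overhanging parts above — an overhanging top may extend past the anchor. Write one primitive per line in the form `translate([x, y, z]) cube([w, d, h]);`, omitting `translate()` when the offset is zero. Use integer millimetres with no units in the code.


translate([409, 354, 366]) cube([280, 317, 22]);
translate([409, 354, 0]) cube([28, 28, 366]);
translate([661, 354, 0]) cube([28, 28, 366]);
translate([409, 643, 0]) cube([28, 28, 366]);
translate([661, 643, 0]) cube([28, 28, 366]);
translate([437, 354, 224]) cube([224, 28, 18]);
translate([437, 643, 224]) cube([224, 28, 18]);
translate([409, 382, 224]) cube([28, 261, 18]);
translate([661, 382, 224]) cube([28, 261, 18]);


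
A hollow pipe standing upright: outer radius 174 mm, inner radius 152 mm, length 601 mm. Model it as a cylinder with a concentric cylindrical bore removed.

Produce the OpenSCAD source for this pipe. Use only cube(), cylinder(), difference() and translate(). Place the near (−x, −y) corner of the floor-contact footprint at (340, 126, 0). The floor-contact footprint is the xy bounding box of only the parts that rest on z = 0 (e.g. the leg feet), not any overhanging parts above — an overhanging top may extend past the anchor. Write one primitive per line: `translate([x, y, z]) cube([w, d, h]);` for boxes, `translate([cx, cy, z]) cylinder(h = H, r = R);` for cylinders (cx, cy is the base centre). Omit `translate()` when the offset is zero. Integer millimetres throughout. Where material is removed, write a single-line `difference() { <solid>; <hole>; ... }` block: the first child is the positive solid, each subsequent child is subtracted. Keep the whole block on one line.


difference() { translate([514, 300, 0]) cylinder(h = 601, r = 174); translate([514, 300, 0]) cylinder(h = 601, r = 152); }


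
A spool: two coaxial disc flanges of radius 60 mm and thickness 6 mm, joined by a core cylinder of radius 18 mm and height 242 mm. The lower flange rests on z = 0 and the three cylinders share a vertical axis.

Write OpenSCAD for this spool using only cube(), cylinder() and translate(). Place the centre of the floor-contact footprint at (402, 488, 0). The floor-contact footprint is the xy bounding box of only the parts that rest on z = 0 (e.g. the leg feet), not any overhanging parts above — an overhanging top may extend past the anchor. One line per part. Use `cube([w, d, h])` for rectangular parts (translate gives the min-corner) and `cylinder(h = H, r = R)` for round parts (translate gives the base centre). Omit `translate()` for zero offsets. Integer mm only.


translate([402, 488, 0]) cylinder(h = 6, r = 60);
translate([402, 488, 6]) cylinder(h = 242, r = 18);
translate([402, 488, 248]) cylinder(h = 6, r = 60);


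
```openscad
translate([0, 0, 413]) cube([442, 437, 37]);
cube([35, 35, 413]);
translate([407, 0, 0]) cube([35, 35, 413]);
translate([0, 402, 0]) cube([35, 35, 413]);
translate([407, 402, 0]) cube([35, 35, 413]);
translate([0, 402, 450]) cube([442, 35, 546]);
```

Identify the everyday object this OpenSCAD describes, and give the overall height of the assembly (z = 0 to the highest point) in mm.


A chair. The overall height is 996 mm.

A slab on four corner posts with a tall panel at the back — a chair. The seat slab sits at z = 413 with thickness 37, and the 546 mm backrest starts at the seat top, so the overall height is 413 + 37 + 546 = 996 mm.


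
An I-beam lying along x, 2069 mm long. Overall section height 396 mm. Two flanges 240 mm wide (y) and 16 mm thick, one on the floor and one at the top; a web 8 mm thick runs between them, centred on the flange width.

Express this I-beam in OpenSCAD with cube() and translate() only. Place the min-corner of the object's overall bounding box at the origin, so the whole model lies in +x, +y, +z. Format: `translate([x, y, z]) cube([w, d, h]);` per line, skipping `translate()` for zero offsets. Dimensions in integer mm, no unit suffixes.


cube([2069, 240, 16]);
translate([0, 116, 16]) cube([2069, 8, 364]);
translate([0, 0, 380]) cube([2069, 240, 16]);


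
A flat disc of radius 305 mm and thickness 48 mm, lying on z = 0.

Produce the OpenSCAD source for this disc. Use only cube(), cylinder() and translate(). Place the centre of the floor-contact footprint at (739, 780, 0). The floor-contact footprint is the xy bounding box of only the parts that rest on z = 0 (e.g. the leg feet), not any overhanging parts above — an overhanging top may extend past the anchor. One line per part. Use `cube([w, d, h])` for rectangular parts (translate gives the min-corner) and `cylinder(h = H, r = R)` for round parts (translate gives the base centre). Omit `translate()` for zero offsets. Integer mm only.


translate([739, 780, 0]) cylinder(h = 48, r = 305);


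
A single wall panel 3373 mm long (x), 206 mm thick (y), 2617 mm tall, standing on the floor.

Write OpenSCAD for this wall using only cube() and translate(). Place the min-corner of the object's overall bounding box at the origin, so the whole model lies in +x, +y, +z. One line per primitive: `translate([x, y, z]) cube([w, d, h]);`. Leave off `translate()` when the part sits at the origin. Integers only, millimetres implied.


cube([3373, 206, 2617]);


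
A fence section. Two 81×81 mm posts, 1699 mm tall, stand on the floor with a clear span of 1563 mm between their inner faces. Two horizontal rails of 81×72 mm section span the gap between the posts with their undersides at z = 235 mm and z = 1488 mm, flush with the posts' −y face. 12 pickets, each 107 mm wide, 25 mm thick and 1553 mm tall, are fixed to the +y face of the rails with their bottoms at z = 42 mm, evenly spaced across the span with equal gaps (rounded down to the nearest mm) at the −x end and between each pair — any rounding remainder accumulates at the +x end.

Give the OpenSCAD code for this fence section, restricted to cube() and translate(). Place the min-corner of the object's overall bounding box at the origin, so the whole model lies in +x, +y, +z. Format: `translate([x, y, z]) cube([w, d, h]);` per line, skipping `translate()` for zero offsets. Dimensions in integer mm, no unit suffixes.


cube([81, 81, 1699]);
translate([1644, 0, 0]) cube([81, 81, 1699]);
translate([81, 0, 235]) cube([1563, 81, 72]);
translate([81, 0, 1488]) cube([1563, 81, 72]);
translate([102, 81, 42]) cube([107, 25, 1553]);
translate([230, 81, 42]) cube([107, 25, 1553]);
translate([358, 81, 42]) cube([107, 25, 1553]);
translate([486, 81, 42]) cube([107, 25, 1553]);
translate([614, 81, 42]) cube([107, 25, 1553]);
translate([742, 81, 42]) cube([107, 25, 1553]);
translate([870, 81, 42]) cube([107, 25, 1553]);
translate([998, 81, 42]) cube([107, 25, 1553]);
translate([1126, 81, 42]) cube([107, 25, 1553]);
translate([1254, 81, 42]) cube([107, 25, 1553]);
translate([1382, 81, 42]) cube([107, 25, 1553]);
translate([1510, 81, 42]) cube([107, 25, 1553]);


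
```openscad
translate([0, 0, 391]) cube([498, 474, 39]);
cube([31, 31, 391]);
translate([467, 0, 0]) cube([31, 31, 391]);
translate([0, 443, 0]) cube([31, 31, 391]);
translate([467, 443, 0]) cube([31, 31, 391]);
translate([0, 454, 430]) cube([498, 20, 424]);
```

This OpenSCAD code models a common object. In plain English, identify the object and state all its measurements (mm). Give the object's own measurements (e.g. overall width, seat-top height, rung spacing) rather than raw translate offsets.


A chair. The seat is a 498×474×39 mm slab with its top at z = 430 mm, on four 31×31 mm corner legs (flush with the seat edges, standing on z = 0). A flat backrest 20 mm thick, 424 mm tall, spans the full seat width and rises from the seat top along its +y edge, rear face flush with the rear of the seat.


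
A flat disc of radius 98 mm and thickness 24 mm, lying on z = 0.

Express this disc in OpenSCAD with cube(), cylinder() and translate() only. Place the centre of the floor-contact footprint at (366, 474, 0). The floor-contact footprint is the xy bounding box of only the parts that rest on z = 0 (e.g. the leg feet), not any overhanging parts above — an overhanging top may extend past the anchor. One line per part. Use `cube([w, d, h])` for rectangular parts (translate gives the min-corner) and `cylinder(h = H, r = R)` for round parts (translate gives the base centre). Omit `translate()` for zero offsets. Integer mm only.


translate([366, 474, 0]) cylinder(h = 24, r = 98);


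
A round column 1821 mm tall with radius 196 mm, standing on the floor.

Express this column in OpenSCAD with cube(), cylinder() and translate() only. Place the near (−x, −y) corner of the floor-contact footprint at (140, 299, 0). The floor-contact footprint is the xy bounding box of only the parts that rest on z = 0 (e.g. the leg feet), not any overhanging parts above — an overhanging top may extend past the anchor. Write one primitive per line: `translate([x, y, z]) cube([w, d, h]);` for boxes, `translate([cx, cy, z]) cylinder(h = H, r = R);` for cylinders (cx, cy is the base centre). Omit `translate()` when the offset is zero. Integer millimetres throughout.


translate([336, 495, 0]) cylinder(h = 1821, r = 196);


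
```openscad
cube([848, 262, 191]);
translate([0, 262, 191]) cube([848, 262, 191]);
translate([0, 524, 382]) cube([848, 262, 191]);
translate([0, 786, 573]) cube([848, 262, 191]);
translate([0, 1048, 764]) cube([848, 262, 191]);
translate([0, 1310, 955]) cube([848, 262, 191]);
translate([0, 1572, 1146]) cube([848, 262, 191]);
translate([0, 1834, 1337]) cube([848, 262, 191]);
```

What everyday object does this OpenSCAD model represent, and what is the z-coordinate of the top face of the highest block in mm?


A staircase. The total rise is 1528 mm.

8 identical blocks, each offset up and back from the previous — a staircase. Each step is 191 mm tall and there are 8 of them, so the total rise is 8 × 191 = 1528 mm.


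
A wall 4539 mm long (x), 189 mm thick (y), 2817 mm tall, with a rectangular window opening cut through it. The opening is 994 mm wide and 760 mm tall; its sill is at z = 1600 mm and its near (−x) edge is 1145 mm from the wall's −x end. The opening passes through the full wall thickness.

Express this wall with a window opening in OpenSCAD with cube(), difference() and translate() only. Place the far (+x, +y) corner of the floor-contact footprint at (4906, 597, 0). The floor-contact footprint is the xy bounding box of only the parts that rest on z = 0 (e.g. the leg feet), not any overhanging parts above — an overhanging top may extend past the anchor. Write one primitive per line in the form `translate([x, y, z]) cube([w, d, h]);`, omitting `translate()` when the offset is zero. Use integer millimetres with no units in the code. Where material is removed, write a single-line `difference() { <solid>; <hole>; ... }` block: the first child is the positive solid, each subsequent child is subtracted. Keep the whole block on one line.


difference() { translate([367, 408, 0]) cube([4539, 189, 2817]); translate([1512, 408, 1600]) cube([994, 189, 760]); }


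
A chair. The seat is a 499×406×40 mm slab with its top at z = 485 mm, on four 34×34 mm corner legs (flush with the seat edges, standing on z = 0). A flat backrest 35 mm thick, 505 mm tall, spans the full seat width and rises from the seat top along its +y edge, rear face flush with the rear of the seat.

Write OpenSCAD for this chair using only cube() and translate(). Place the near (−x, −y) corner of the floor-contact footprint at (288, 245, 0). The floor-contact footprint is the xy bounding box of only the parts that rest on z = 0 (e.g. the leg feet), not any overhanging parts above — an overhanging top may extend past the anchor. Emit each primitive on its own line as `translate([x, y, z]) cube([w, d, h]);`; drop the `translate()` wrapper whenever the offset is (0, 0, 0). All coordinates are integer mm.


translate([288, 245, 445]) cube([499, 406, 40]);
translate([288, 245, 0]) cube([34, 34, 445]);
translate([753, 245, 0]) cube([34, 34, 445]);
translate([288, 617, 0]) cube([34, 34, 445]);
translate([753, 617, 0]) cube([34, 34, 445]);
translate([288, 616, 485]) cube([499, 35, 505]);
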